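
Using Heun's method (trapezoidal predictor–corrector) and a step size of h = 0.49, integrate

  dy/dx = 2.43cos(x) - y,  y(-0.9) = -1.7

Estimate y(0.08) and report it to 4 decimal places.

Heun: k1 = f(x_n, y_n); k2 = f(x_n + h, y_n + h·k1); y_{n+1} = y_n + (h/2)·(k1 + k2).
x=-0.900000, y=-1.700000:
  k1 = f(-0.900000, -1.700000) = 3.210512
  k2 = f(-0.410000, -0.126849) = 2.355453
  y ← -1.700000 + (0.49/2)·(3.210512 + 2.355453) = -0.336339
x=-0.410000, y=-0.336339:
  k1 = f(-0.410000, -0.336339) = 2.564942
  k2 = f(0.080000, 0.920483) = 1.501745
  y ← -0.336339 + (0.49/2)·(2.564942 + 1.501745) = 0.660000
y(0.08) ≈ 0.6600

0.6600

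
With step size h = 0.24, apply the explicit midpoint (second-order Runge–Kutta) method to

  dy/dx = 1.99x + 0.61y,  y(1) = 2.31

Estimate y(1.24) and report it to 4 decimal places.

3.2428

Midpoint: k1 = f(x_n, y_n); k2 = f(x_n + h/2, y_n + (h/2)·k1); y_{n+1} = y_n + h·k2.
x=1.000000, y=2.310000:
  k1 = f(1.000000, 2.310000) = 3.399100
  k2 = f(1.120000, 2.717892) = 3.886714
  y ← 2.310000 + 0.24·3.886714 = 3.242811
y(1.24) ≈ 3.2428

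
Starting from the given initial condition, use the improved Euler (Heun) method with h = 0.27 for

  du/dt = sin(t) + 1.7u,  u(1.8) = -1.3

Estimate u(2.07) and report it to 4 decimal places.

-1.7233

Heun: k1 = f(t_n, u_n); k2 = f(t_n + h, u_n + h·k1); u_{n+1} = u_n + (h/2)·(k1 + k2).
t=1.800000, u=-1.300000:
  k1 = f(1.800000, -1.300000) = -1.236152
  k2 = f(2.070000, -1.633761) = -1.899430
  u ← -1.300000 + (0.27/2)·(-1.236152 + (-1.899430)) = -1.723304
u(2.07) ≈ -1.7233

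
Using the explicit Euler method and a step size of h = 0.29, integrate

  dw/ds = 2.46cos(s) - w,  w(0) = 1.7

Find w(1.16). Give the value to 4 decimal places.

Euler: w_{n+1} = w_n + h·f(s_n, w_n).
s=0.000000, w=1.700000: f=0.760000 → w ← 1.700000 + 0.29·0.760000 = 1.920400
s=0.290000, w=1.920400: f=0.436880 → w ← 1.920400 + 0.29·0.436880 = 2.047095
s=0.580000, w=2.047095: f=0.010603 → w ← 2.047095 + 0.29·0.010603 = 2.050170
s=0.870000, w=2.050170: f=-0.463897 → w ← 2.050170 + 0.29·(-0.463897) = 1.915640
w(1.16) ≈ 1.9156

1.9156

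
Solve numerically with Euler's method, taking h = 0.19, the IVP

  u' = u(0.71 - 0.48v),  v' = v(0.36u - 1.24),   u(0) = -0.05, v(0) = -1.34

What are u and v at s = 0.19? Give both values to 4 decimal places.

Euler on (u,v): u_{n+1} = u_n + h·u', v_{n+1} = v_n + h·v'.
0.000000: (-0.050000, -1.340000); f=(-0.067660, 1.685720) → (-0.062855, -1.019713)
(u(0.19), v(0.19)) ≈ (-0.0629, -1.0197)

-0.0629, -1.0197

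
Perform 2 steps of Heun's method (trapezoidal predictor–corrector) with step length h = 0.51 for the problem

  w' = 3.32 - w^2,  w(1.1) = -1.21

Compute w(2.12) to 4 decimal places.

Heun: k1 = f(s_n, w_n); k2 = f(s_n + h, w_n + h·k1); w_{n+1} = w_n + (h/2)·(k1 + k2).
s=1.100000, w=-1.210000:
  k1 = f(1.100000, -1.210000) = 1.855900
  k2 = f(1.610000, -0.263491) = 3.250572
  w ← -1.210000 + (0.51/2)·(1.855900 + 3.250572) = 0.092150
s=1.610000, w=0.092150:
  k1 = f(1.610000, 0.092150) = 3.311508
  k2 = f(2.120000, 1.781020) = 0.147969
  w ← 0.092150 + (0.51/2)·(3.311508 + 0.147969) = 0.974317
w(2.12) ≈ 0.9743

0.9743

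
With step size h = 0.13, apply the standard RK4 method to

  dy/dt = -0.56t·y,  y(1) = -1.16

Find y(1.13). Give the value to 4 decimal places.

RK4: k1 = f(t_n, y_n); k2 = f(t_n + h/2, y_n + (h/2)·k1); k3 = f(t_n + h/2, y_n + (h/2)·k2); k4 = f(t_n + h, y_n + h·k3); y_{n+1} = y_n + (h/6)·(k1 + 2k2 + 2k3 + k4).
t=1.000000, y=-1.160000:
  k1 = f(1.000000, -1.160000) = 0.649600
  k2 = f(1.065000, -1.117776) = 0.666642
  k3 = f(1.065000, -1.116668) = 0.665981
  k4 = f(1.130000, -1.073422) = 0.679262
  y ← -1.160000 + (0.13/6)·(k1 + 2k2 + 2k3 + k4) = -1.073461
y(1.13) ≈ -1.0735

-1.0735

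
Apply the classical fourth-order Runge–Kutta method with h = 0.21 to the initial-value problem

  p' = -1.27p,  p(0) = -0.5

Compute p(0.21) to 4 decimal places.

-0.3830

RK4: k1 = f(s_n, p_n); k2 = f(s_n + h/2, p_n + (h/2)·k1); k3 = f(s_n + h/2, p_n + (h/2)·k2); k4 = f(s_n + h, p_n + h·k3); p_{n+1} = p_n + (h/6)·(k1 + 2k2 + 2k3 + k4).
s=0.000000, p=-0.500000:
  k1 = f(0.000000, -0.500000) = 0.635000
  k2 = f(0.105000, -0.433325) = 0.550323
  k3 = f(0.105000, -0.442216) = 0.561614
  k4 = f(0.210000, -0.382061) = 0.485217
  p ← -0.500000 + (0.21/6)·(k1 + 2k2 + 2k3 + k4) = -0.382957
p(0.21) ≈ -0.3830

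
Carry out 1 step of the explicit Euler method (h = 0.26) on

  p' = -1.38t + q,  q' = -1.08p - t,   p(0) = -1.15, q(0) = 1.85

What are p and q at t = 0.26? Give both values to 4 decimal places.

Euler on (p,q): p_{n+1} = p_n + h·p', q_{n+1} = q_n + h·q'.
0.000000: (-1.150000, 1.850000); f=(1.850000, 1.242000) → (-0.669000, 2.172920)
(p(0.26), q(0.26)) ≈ (-0.6690, 2.1729)

-0.6690, 2.1729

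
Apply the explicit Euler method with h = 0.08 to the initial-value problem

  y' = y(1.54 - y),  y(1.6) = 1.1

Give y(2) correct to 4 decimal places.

Euler: y_{n+1} = y_n + h·f(t_n, y_n).
t=1.600000, y=1.100000: f=0.484000 → y ← 1.100000 + 0.08·0.484000 = 1.138720
t=1.680000, y=1.138720: f=0.456946 → y ← 1.138720 + 0.08·0.456946 = 1.175276
t=1.760000, y=1.175276: f=0.428652 → y ← 1.175276 + 0.08·0.428652 = 1.209568
t=1.840000, y=1.209568: f=0.399680 → y ← 1.209568 + 0.08·0.399680 = 1.241542
t=1.920000, y=1.241542: f=0.370548 → y ← 1.241542 + 0.08·0.370548 = 1.271186
y(2) ≈ 1.2712

1.2712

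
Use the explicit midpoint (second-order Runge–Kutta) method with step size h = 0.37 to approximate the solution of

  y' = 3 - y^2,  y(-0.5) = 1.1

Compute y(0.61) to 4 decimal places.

Midpoint: k1 = f(t_n, y_n); k2 = f(t_n + h/2, y_n + (h/2)·k1); y_{n+1} = y_n + h·k2.
t=-0.500000, y=1.100000:
  k1 = f(-0.500000, 1.100000) = 1.790000
  k2 = f(-0.315000, 1.431150) = 0.951810
  y ← 1.100000 + 0.37·0.951810 = 1.452170
t=-0.130000, y=1.452170:
  k1 = f(-0.130000, 1.452170) = 0.891204
  k2 = f(0.055000, 1.617042) = 0.385174
  y ← 1.452170 + 0.37·0.385174 = 1.594684
t=0.240000, y=1.594684:
  k1 = f(0.240000, 1.594684) = 0.456983
  k2 = f(0.425000, 1.679226) = 0.180200
  y ← 1.594684 + 0.37·0.180200 = 1.661358
y(0.61) ≈ 1.6614

1.6614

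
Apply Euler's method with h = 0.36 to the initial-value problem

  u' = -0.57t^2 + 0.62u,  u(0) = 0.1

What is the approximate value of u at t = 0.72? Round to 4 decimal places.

Euler: u_{n+1} = u_n + h·f(t_n, u_n).
t=0.000000, u=0.100000: f=0.062000 → u ← 0.100000 + 0.36·0.062000 = 0.122320
t=0.360000, u=0.122320: f=0.001966 → u ← 0.122320 + 0.36·0.001966 = 0.123028
u(0.72) ≈ 0.1230

0.1230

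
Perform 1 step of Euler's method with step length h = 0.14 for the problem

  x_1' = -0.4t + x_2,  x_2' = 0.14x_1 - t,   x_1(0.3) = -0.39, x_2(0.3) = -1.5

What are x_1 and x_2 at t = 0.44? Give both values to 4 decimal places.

-0.6168, -1.5496

Euler on (x_1,x_2): x_1_{n+1} = x_1_n + h·x_1', x_2_{n+1} = x_2_n + h·x_2'.
0.300000: (-0.390000, -1.500000); f=(-1.620000, -0.354600) → (-0.616800, -1.549644)
(x_1(0.44), x_2(0.44)) ≈ (-0.6168, -1.5496)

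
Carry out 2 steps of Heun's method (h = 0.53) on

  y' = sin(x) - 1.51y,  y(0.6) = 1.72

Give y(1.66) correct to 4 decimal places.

0.9169

Heun: k1 = f(x_n, y_n); k2 = f(x_n + h, y_n + h·k1); y_{n+1} = y_n + (h/2)·(k1 + k2).
x=0.600000, y=1.720000:
  k1 = f(0.600000, 1.720000) = -2.032558
  k2 = f(1.130000, 0.642745) = -0.066132
  y ← 1.720000 + (0.53/2)·(-2.032558 + (-0.066132)) = 1.163847
x=1.130000, y=1.163847:
  k1 = f(1.130000, 1.163847) = -0.852997
  k2 = f(1.660000, 0.711759) = -0.078732
  y ← 1.163847 + (0.53/2)·(-0.852997 + (-0.078732)) = 0.916939
y(1.66) ≈ 0.9169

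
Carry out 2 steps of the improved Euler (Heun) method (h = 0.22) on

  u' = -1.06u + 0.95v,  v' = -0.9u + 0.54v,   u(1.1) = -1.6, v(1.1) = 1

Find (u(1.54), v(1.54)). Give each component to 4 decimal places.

-0.5278, 1.7457

Heun on (u,v): k1 = f(s_n, state_n); k2 = f(s_n + h, state_n + h·k1); state_{n+1} = state_n + (h/2)·(k1 + k2).
1.100000: (-1.600000, 1.000000)
  k1 = (2.646000, 1.980000)
  predictor → (-1.017880, 1.435600)
  k2 = (2.442773, 1.691316)
  → (-1.040235, 1.403845)
1.320000: (-1.040235, 1.403845)
  k1 = (2.436302, 1.694288)
  predictor → (-0.504249, 1.776588)
  k2 = (2.222262, 1.413181)
  → (-0.527793, 1.745666)
(u(1.54), v(1.54)) ≈ (-0.5278, 1.7457)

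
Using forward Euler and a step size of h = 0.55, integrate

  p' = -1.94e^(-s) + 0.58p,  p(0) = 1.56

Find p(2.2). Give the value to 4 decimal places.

Euler: p_{n+1} = p_n + h·f(s_n, p_n).
s=0.000000, p=1.560000: f=-1.035200 → p ← 1.560000 + 0.55·(-1.035200) = 0.990640
s=0.550000, p=0.990640: f=-0.544711 → p ← 0.990640 + 0.55·(-0.544711) = 0.691049
s=1.100000, p=0.691049: f=-0.244962 → p ← 0.691049 + 0.55·(-0.244962) = 0.556320
s=1.650000, p=0.556320: f=-0.049911 → p ← 0.556320 + 0.55·(-0.049911) = 0.528869
p(2.2) ≈ 0.5289

0.5289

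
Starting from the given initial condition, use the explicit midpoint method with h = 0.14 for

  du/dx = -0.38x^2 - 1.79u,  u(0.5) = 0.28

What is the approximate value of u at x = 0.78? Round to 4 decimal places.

0.1344

Midpoint: k1 = f(x_n, u_n); k2 = f(x_n + h/2, u_n + (h/2)·k1); u_{n+1} = u_n + h·k2.
x=0.500000, u=0.280000:
  k1 = f(0.500000, 0.280000) = -0.596200
  k2 = f(0.570000, 0.238266) = -0.549958
  u ← 0.280000 + 0.14·(-0.549958) = 0.203006
x=0.640000, u=0.203006:
  k1 = f(0.640000, 0.203006) = -0.519028
  k2 = f(0.710000, 0.166674) = -0.489904
  u ← 0.203006 + 0.14·(-0.489904) = 0.134419
u(0.78) ≈ 0.1344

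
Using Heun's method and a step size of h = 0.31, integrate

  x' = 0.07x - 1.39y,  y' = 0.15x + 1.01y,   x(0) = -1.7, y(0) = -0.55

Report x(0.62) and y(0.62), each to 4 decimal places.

Heun on (x,y): k1 = f(t_n, state_n); k2 = f(t_n + h, state_n + h·k1); state_{n+1} = state_n + (h/2)·(k1 + k2).
0.000000: (-1.700000, -0.550000)
  k1 = (0.645500, -0.810500)
  predictor → (-1.499895, -0.801255)
  k2 = (1.008752, -1.034252)
  → (-1.443591, -0.835937)
0.310000: (-1.443591, -0.835937)
  k1 = (1.060900, -1.060835)
  predictor → (-1.114712, -1.164795)
  k2 = (1.541036, -1.343650)
  → (-1.040291, -1.208632)
(x(0.62), y(0.62)) ≈ (-1.0403, -1.2086)

-1.0403, -1.2086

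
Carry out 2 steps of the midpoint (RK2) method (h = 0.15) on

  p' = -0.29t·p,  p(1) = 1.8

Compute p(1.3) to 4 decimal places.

Midpoint: k1 = f(t_n, p_n); k2 = f(t_n + h/2, p_n + (h/2)·k1); p_{n+1} = p_n + h·k2.
t=1.000000, p=1.800000:
  k1 = f(1.000000, 1.800000) = -0.522000
  k2 = f(1.075000, 1.760850) = -0.548945
  p ← 1.800000 + 0.15·(-0.548945) = 1.717658
t=1.150000, p=1.717658:
  k1 = f(1.150000, 1.717658) = -0.572839
  k2 = f(1.225000, 1.674695) = -0.594936
  p ← 1.717658 + 0.15·(-0.594936) = 1.628418
p(1.3) ≈ 1.6284

1.6284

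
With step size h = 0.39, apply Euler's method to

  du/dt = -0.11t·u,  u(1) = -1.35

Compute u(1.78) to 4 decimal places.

Euler: u_{n+1} = u_n + h·f(t_n, u_n).
t=1.000000, u=-1.350000: f=0.148500 → u ← -1.350000 + 0.39·0.148500 = -1.292085
t=1.390000, u=-1.292085: f=0.197560 → u ← -1.292085 + 0.39·0.197560 = -1.215037
u(1.78) ≈ -1.2150

-1.2150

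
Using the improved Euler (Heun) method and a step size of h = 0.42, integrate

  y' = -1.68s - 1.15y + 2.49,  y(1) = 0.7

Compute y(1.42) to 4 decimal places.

Heun: k1 = f(s_n, y_n); k2 = f(s_n + h, y_n + h·k1); y_{n+1} = y_n + (h/2)·(k1 + k2).
s=1.000000, y=0.700000:
  k1 = f(1.000000, 0.700000) = 0.005000
  k2 = f(1.420000, 0.702100) = -0.703015
  y ← 0.700000 + (0.42/2)·(0.005000 + (-0.703015)) = 0.553417
y(1.42) ≈ 0.5534

0.5534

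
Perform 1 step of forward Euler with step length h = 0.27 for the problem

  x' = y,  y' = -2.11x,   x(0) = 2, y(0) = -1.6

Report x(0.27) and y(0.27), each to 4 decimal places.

Euler on (x,y): x_{n+1} = x_n + h·x', y_{n+1} = y_n + h·y'.
0.000000: (2.000000, -1.600000); f=(-1.600000, -4.220000) → (1.568000, -2.739400)
(x(0.27), y(0.27)) ≈ (1.5680, -2.7394)

1.5680, -2.7394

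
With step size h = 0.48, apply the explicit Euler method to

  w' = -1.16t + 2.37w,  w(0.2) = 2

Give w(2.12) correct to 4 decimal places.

36.6461

Euler: w_{n+1} = w_n + h·f(t_n, w_n).
t=0.200000, w=2.000000: f=4.508000 → w ← 2.000000 + 0.48·4.508000 = 4.163840
t=0.680000, w=4.163840: f=9.079501 → w ← 4.163840 + 0.48·9.079501 = 8.522000
t=1.160000, w=8.522000: f=18.851541 → w ← 8.522000 + 0.48·18.851541 = 17.570740
t=1.640000, w=17.570740: f=39.740254 → w ← 17.570740 + 0.48·39.740254 = 36.646062
w(2.12) ≈ 36.6461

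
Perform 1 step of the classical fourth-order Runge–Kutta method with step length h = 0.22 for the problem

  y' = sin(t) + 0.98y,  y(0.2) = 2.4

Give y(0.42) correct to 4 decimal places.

3.0513

RK4: k1 = f(t_n, y_n); k2 = f(t_n + h/2, y_n + (h/2)·k1); k3 = f(t_n + h/2, y_n + (h/2)·k2); k4 = f(t_n + h, y_n + h·k3); y_{n+1} = y_n + (h/6)·(k1 + 2k2 + 2k3 + k4).
t=0.200000, y=2.400000:
  k1 = f(0.200000, 2.400000) = 2.550669
  k2 = f(0.310000, 2.680574) = 2.932021
  k3 = f(0.310000, 2.722522) = 2.973130
  k4 = f(0.420000, 3.054089) = 3.400767
  y ← 2.400000 + (0.22/6)·(k1 + 2k2 + 2k3 + k4) = 3.051264
y(0.42) ≈ 3.0513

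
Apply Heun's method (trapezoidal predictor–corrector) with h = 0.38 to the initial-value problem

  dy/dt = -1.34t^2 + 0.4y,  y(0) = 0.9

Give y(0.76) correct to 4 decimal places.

Heun: k1 = f(t_n, y_n); k2 = f(t_n + h, y_n + h·k1); y_{n+1} = y_n + (h/2)·(k1 + k2).
t=0.000000, y=0.900000:
  k1 = f(0.000000, 0.900000) = 0.360000
  k2 = f(0.380000, 1.036800) = 0.221224
  y ← 0.900000 + (0.38/2)·(0.360000 + 0.221224) = 1.010433
t=0.380000, y=1.010433:
  k1 = f(0.380000, 1.010433) = 0.210677
  k2 = f(0.760000, 1.090490) = -0.337788
  y ← 1.010433 + (0.38/2)·(0.210677 + (-0.337788)) = 0.986281
y(0.76) ≈ 0.9863

0.9863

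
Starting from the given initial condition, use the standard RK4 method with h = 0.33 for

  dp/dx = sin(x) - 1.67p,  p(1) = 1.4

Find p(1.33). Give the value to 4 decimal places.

1.0408

RK4: k1 = f(x_n, p_n); k2 = f(x_n + h/2, p_n + (h/2)·k1); k3 = f(x_n + h/2, p_n + (h/2)·k2); k4 = f(x_n + h, p_n + h·k3); p_{n+1} = p_n + (h/6)·(k1 + 2k2 + 2k3 + k4).
x=1.000000, p=1.400000:
  k1 = f(1.000000, 1.400000) = -1.496529
  k2 = f(1.165000, 1.153073) = -1.006843
  k3 = f(1.165000, 1.233871) = -1.141776
  k4 = f(1.330000, 1.023214) = -0.737619
  p ← 1.400000 + (0.33/6)·(k1 + 2k2 + 2k3 + k4) = 1.040774
p(1.33) ≈ 1.0408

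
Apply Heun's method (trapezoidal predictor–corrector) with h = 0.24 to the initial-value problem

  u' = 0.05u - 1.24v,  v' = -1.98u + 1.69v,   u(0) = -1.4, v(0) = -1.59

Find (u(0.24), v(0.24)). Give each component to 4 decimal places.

Heun on (u,v): k1 = f(s_n, state_n); k2 = f(s_n + h, state_n + h·k1); state_{n+1} = state_n + (h/2)·(k1 + k2).
0.000000: (-1.400000, -1.590000)
  k1 = (1.901600, 0.084900)
  predictor → (-0.943616, -1.569624)
  k2 = (1.899153, -0.784305)
  → (-0.943910, -1.673929)
(u(0.24), v(0.24)) ≈ (-0.9439, -1.6739)

-0.9439, -1.6739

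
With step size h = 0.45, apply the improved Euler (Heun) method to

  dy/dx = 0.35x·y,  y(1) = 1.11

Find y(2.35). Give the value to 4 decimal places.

Heun: k1 = f(x_n, y_n); k2 = f(x_n + h, y_n + h·k1); y_{n+1} = y_n + (h/2)·(k1 + k2).
x=1.000000, y=1.110000:
  k1 = f(1.000000, 1.110000) = 0.388500
  k2 = f(1.450000, 1.284825) = 0.652049
  y ← 1.110000 + (0.45/2)·(0.388500 + 0.652049) = 1.344123
x=1.450000, y=1.344123:
  k1 = f(1.450000, 1.344123) = 0.682143
  k2 = f(1.900000, 1.651088) = 1.097973
  y ← 1.344123 + (0.45/2)·(0.682143 + 1.097973) = 1.744650
x=1.900000, y=1.744650:
  k1 = f(1.900000, 1.744650) = 1.160192
  k2 = f(2.350000, 2.266736) = 1.864390
  y ← 1.744650 + (0.45/2)·(1.160192 + 1.864390) = 2.425181
y(2.35) ≈ 2.4252

2.4252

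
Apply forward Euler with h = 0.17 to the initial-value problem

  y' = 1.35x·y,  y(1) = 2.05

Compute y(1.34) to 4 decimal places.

3.1973

Euler: y_{n+1} = y_n + h·f(x_n, y_n).
x=1.000000, y=2.050000: f=2.767500 → y ← 2.050000 + 0.17·2.767500 = 2.520475
x=1.170000, y=2.520475: f=3.981090 → y ← 2.520475 + 0.17·3.981090 = 3.197260
y(1.34) ≈ 3.1973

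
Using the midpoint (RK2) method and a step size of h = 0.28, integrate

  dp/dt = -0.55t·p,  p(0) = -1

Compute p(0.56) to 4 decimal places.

Midpoint: k1 = f(t_n, p_n); k2 = f(t_n + h/2, p_n + (h/2)·k1); p_{n+1} = p_n + h·k2.
t=0.000000, p=-1.000000:
  k1 = f(0.000000, -1.000000) = 0.000000
  k2 = f(0.140000, -1.000000) = 0.077000
  p ← -1.000000 + 0.28·0.077000 = -0.978440
t=0.280000, p=-0.978440:
  k1 = f(0.280000, -0.978440) = 0.150680
  k2 = f(0.420000, -0.957345) = 0.221147
  p ← -0.978440 + 0.28·0.221147 = -0.916519
p(0.56) ≈ -0.9165

-0.9165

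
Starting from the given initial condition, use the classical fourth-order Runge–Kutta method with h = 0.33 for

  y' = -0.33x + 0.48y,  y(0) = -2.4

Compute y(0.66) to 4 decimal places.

RK4: k1 = f(x_n, y_n); k2 = f(x_n + h/2, y_n + (h/2)·k1); k3 = f(x_n + h/2, y_n + (h/2)·k2); k4 = f(x_n + h, y_n + h·k3); y_{n+1} = y_n + (h/6)·(k1 + 2k2 + 2k3 + k4).
x=0.000000, y=-2.400000:
  k1 = f(0.000000, -2.400000) = -1.152000
  k2 = f(0.165000, -2.590080) = -1.297688
  k3 = f(0.165000, -2.614119) = -1.309227
  k4 = f(0.330000, -2.832045) = -1.468282
  y ← -2.400000 + (0.33/6)·(k1 + 2k2 + 2k3 + k4) = -2.830876
x=0.330000, y=-2.830876:
  k1 = f(0.330000, -2.830876) = -1.467721
  k2 = f(0.495000, -3.073050) = -1.638414
  k3 = f(0.495000, -3.101214) = -1.651933
  k4 = f(0.660000, -3.376014) = -1.838287
  y ← -2.830876 + (0.33/6)·(k1 + 2k2 + 2k3 + k4) = -3.374645
y(0.66) ≈ -3.3746

-3.3746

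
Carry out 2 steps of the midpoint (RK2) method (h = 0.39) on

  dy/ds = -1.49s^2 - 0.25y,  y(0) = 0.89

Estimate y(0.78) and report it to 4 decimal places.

Midpoint: k1 = f(s_n, y_n); k2 = f(s_n + h/2, y_n + (h/2)·k1); y_{n+1} = y_n + h·k2.
s=0.000000, y=0.890000:
  k1 = f(0.000000, 0.890000) = -0.222500
  k2 = f(0.195000, 0.846612) = -0.268310
  y ← 0.890000 + 0.39·(-0.268310) = 0.785359
s=0.390000, y=0.785359:
  k1 = f(0.390000, 0.785359) = -0.422969
  k2 = f(0.585000, 0.702880) = -0.685635
  y ← 0.785359 + 0.39·(-0.685635) = 0.517961
y(0.78) ≈ 0.5180

0.5180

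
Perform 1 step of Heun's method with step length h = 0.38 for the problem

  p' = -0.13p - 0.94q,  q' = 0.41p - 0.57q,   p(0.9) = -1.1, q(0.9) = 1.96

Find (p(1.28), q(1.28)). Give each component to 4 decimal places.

-1.6234, 1.3783

Heun on (p,q): k1 = f(s_n, state_n); k2 = f(s_n + h, state_n + h·k1); state_{n+1} = state_n + (h/2)·(k1 + k2).
0.900000: (-1.100000, 1.960000)
  k1 = (-1.699400, -1.568200)
  predictor → (-1.745772, 1.364084)
  k2 = (-1.055289, -1.493294)
  → (-1.623391, 1.378316)
(p(1.28), q(1.28)) ≈ (-1.6234, 1.3783)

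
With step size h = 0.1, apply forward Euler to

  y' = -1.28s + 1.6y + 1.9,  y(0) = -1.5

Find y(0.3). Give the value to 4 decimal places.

-1.7157

Euler: y_{n+1} = y_n + h·f(s_n, y_n).
s=0.000000, y=-1.500000: f=-0.500000 → y ← -1.500000 + 0.1·(-0.500000) = -1.550000
s=0.100000, y=-1.550000: f=-0.708000 → y ← -1.550000 + 0.1·(-0.708000) = -1.620800
s=0.200000, y=-1.620800: f=-0.949280 → y ← -1.620800 + 0.1·(-0.949280) = -1.715728
y(0.3) ≈ -1.7157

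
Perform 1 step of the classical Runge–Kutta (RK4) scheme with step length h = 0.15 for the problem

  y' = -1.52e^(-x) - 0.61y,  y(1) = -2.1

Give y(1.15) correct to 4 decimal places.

-1.9907

RK4: k1 = f(x_n, y_n); k2 = f(x_n + h/2, y_n + (h/2)·k1); k3 = f(x_n + h/2, y_n + (h/2)·k2); k4 = f(x_n + h, y_n + h·k3); y_{n+1} = y_n + (h/6)·(k1 + 2k2 + 2k3 + k4).
x=1.000000, y=-2.100000:
  k1 = f(1.000000, -2.100000) = 0.721823
  k2 = f(1.075000, -2.045863) = 0.729204
  k3 = f(1.075000, -2.045310) = 0.728866
  k4 = f(1.150000, -1.990670) = 0.733021
  y ← -2.100000 + (0.15/6)·(k1 + 2k2 + 2k3 + k4) = -1.990725
y(1.15) ≈ -1.9907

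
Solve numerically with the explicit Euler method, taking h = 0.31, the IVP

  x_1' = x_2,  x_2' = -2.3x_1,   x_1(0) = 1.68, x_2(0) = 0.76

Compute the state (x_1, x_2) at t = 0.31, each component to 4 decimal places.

1.9156, -0.4378

Euler on (x_1,x_2): x_1_{n+1} = x_1_n + h·x_1', x_2_{n+1} = x_2_n + h·x_2'.
0.000000: (1.680000, 0.760000); f=(0.760000, -3.864000) → (1.915600, -0.437840)
(x_1(0.31), x_2(0.31)) ≈ (1.9156, -0.4378)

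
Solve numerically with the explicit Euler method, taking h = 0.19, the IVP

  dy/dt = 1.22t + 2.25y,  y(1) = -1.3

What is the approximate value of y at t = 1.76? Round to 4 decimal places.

-3.3412

Euler: y_{n+1} = y_n + h·f(t_n, y_n).
t=1.000000, y=-1.300000: f=-1.705000 → y ← -1.300000 + 0.19·(-1.705000) = -1.623950
t=1.190000, y=-1.623950: f=-2.202088 → y ← -1.623950 + 0.19·(-2.202088) = -2.042347
t=1.380000, y=-2.042347: f=-2.911680 → y ← -2.042347 + 0.19·(-2.911680) = -2.595566
t=1.570000, y=-2.595566: f=-3.924623 → y ← -2.595566 + 0.19·(-3.924623) = -3.341244
y(1.76) ≈ -3.3412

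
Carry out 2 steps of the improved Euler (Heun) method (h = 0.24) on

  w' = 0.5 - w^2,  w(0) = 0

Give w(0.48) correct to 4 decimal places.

0.2300

Heun: k1 = f(x_n, w_n); k2 = f(x_n + h, w_n + h·k1); w_{n+1} = w_n + (h/2)·(k1 + k2).
x=0.000000, w=0.000000:
  k1 = f(0.000000, 0.000000) = 0.500000
  k2 = f(0.240000, 0.120000) = 0.485600
  w ← 0.000000 + (0.24/2)·(0.500000 + 0.485600) = 0.118272
x=0.240000, w=0.118272:
  k1 = f(0.240000, 0.118272) = 0.486012
  k2 = f(0.480000, 0.234915) = 0.444815
  w ← 0.118272 + (0.24/2)·(0.486012 + 0.444815) = 0.229971
w(0.48) ≈ 0.2300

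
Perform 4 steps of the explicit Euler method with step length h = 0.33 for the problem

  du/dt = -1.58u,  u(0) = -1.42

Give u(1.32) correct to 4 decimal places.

Euler: u_{n+1} = u_n + h·f(t_n, u_n).
t=0.000000, u=-1.420000: f=2.243600 → u ← -1.420000 + 0.33·2.243600 = -0.679612
t=0.330000, u=-0.679612: f=1.073787 → u ← -0.679612 + 0.33·1.073787 = -0.325262
t=0.660000, u=-0.325262: f=0.513914 → u ← -0.325262 + 0.33·0.513914 = -0.155671
t=0.990000, u=-0.155671: f=0.245959 → u ← -0.155671 + 0.33·0.245959 = -0.074504
u(1.32) ≈ -0.0745

-0.0745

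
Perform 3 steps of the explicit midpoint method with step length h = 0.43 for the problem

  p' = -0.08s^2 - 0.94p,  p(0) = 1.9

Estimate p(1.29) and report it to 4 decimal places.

0.5467

Midpoint: k1 = f(s_n, p_n); k2 = f(s_n + h/2, p_n + (h/2)·k1); p_{n+1} = p_n + h·k2.
s=0.000000, p=1.900000:
  k1 = f(0.000000, 1.900000) = -1.786000
  k2 = f(0.215000, 1.516010) = -1.428747
  p ← 1.900000 + 0.43·(-1.428747) = 1.285639
s=0.430000, p=1.285639:
  k1 = f(0.430000, 1.285639) = -1.223292
  k2 = f(0.645000, 1.022631) = -0.994555
  p ← 1.285639 + 0.43·(-0.994555) = 0.857980
s=0.860000, p=0.857980:
  k1 = f(0.860000, 0.857980) = -0.865669
  k2 = f(1.075000, 0.671861) = -0.723999
  p ← 0.857980 + 0.43·(-0.723999) = 0.546660
p(1.29) ≈ 0.5467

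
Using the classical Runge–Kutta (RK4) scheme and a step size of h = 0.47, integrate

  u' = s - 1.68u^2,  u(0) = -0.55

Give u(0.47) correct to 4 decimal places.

-0.7994

RK4: k1 = f(s_n, u_n); k2 = f(s_n + h/2, u_n + (h/2)·k1); k3 = f(s_n + h/2, u_n + (h/2)·k2); k4 = f(s_n + h, u_n + h·k3); u_{n+1} = u_n + (h/6)·(k1 + 2k2 + 2k3 + k4).
s=0.000000, u=-0.550000:
  k1 = f(0.000000, -0.550000) = -0.508200
  k2 = f(0.235000, -0.669427) = -0.517863
  k3 = f(0.235000, -0.671698) = -0.522979
  k4 = f(0.470000, -0.795800) = -0.593940
  u ← -0.550000 + (0.47/6)·(k1 + 2k2 + 2k3 + k4) = -0.799399
u(0.47) ≈ -0.7994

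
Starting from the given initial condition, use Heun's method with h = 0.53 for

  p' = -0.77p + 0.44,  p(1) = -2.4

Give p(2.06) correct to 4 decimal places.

-0.7831

Heun: k1 = f(s_n, p_n); k2 = f(s_n + h, p_n + h·k1); p_{n+1} = p_n + (h/2)·(k1 + k2).
s=1.000000, p=-2.400000:
  k1 = f(1.000000, -2.400000) = 2.288000
  k2 = f(1.530000, -1.187360) = 1.354267
  p ← -2.400000 + (0.53/2)·(2.288000 + 1.354267) = -1.434799
s=1.530000, p=-1.434799:
  k1 = f(1.530000, -1.434799) = 1.544795
  k2 = f(2.060000, -0.616058) = 0.914364
  p ← -1.434799 + (0.53/2)·(1.544795 + 0.914364) = -0.783122
p(2.06) ≈ -0.7831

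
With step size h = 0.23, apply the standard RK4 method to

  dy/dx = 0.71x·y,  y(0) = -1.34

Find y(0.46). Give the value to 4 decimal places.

-1.4445

RK4: k1 = f(x_n, y_n); k2 = f(x_n + h/2, y_n + (h/2)·k1); k3 = f(x_n + h/2, y_n + (h/2)·k2); k4 = f(x_n + h, y_n + h·k3); y_{n+1} = y_n + (h/6)·(k1 + 2k2 + 2k3 + k4).
x=0.000000, y=-1.340000:
  k1 = f(0.000000, -1.340000) = 0.000000
  k2 = f(0.115000, -1.340000) = -0.109411
  k3 = f(0.115000, -1.352582) = -0.110438
  k4 = f(0.230000, -1.365401) = -0.222970
  y ← -1.340000 + (0.23/6)·(k1 + 2k2 + 2k3 + k4) = -1.365402
x=0.230000, y=-1.365402:
  k1 = f(0.230000, -1.365402) = -0.222970
  k2 = f(0.345000, -1.391044) = -0.340736
  k3 = f(0.345000, -1.404587) = -0.344054
  k4 = f(0.460000, -1.444535) = -0.471785
  y ← -1.365402 + (0.23/6)·(k1 + 2k2 + 2k3 + k4) = -1.444535
y(0.46) ≈ -1.4445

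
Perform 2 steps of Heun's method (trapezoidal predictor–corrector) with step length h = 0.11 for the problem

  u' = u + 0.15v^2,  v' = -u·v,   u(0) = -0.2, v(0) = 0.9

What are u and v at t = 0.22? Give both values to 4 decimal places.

-0.2180, 0.9423

Heun on (u,v): k1 = f(t_n, state_n); k2 = f(t_n + h, state_n + h·k1); state_{n+1} = state_n + (h/2)·(k1 + k2).
0.000000: (-0.200000, 0.900000)
  k1 = (-0.078500, 0.180000)
  predictor → (-0.208635, 0.919800)
  k2 = (-0.081730, 0.191902)
  → (-0.208813, 0.920455)
0.110000: (-0.208813, 0.920455)
  k1 = (-0.081727, 0.192203)
  predictor → (-0.217803, 0.941597)
  k2 = (-0.084812, 0.205082)
  → (-0.217972, 0.942305)
(u(0.22), v(0.22)) ≈ (-0.2180, 0.9423)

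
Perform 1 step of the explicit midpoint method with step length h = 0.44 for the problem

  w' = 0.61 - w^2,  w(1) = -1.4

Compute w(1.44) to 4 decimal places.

Midpoint: k1 = f(s_n, w_n); k2 = f(s_n + h/2, w_n + (h/2)·k1); w_{n+1} = w_n + h·k2.
s=1.000000, w=-1.400000:
  k1 = f(1.000000, -1.400000) = -1.350000
  k2 = f(1.220000, -1.697000) = -2.269809
  w ← -1.400000 + 0.44·(-2.269809) = -2.398716
w(1.44) ≈ -2.3987

-2.3987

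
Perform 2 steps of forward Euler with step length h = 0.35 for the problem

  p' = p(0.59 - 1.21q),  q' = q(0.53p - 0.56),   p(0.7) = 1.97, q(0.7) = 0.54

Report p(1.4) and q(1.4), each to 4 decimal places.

1.8089, 0.7334

Euler on (p,q): p_{n+1} = p_n + h·p', q_{n+1} = q_n + h·q'.
0.700000: (1.970000, 0.540000); f=(-0.124898, 0.261414) → (1.926286, 0.631495)
1.050000: (1.926286, 0.631495); f=(-0.335383, 0.291076) → (1.808902, 0.733371)
(p(1.4), q(1.4)) ≈ (1.8089, 0.7334)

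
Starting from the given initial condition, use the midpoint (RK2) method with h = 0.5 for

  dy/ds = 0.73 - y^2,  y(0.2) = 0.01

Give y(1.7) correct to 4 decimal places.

Midpoint: k1 = f(s_n, y_n); k2 = f(s_n + h/2, y_n + (h/2)·k1); y_{n+1} = y_n + h·k2.
s=0.200000, y=0.010000:
  k1 = f(0.200000, 0.010000) = 0.729900
  k2 = f(0.450000, 0.192475) = 0.692953
  y ← 0.010000 + 0.5·0.692953 = 0.356477
s=0.700000, y=0.356477:
  k1 = f(0.700000, 0.356477) = 0.602924
  k2 = f(0.950000, 0.507208) = 0.472740
  y ← 0.356477 + 0.5·0.472740 = 0.592847
s=1.200000, y=0.592847:
  k1 = f(1.200000, 0.592847) = 0.378533
  k2 = f(1.450000, 0.687480) = 0.257371
  y ← 0.592847 + 0.5·0.257371 = 0.721532
y(1.7) ≈ 0.7215

0.7215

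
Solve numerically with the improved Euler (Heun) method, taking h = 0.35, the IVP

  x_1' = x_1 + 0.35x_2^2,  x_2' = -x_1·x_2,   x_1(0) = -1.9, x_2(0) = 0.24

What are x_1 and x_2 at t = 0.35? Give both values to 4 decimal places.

Heun on (x_1,x_2): k1 = f(t_n, state_n); k2 = f(t_n + h, state_n + h·k1); state_{n+1} = state_n + (h/2)·(k1 + k2).
0.000000: (-1.900000, 0.240000)
  k1 = (-1.879840, 0.456000)
  predictor → (-2.557944, 0.399600)
  k2 = (-2.502056, 1.022154)
  → (-2.666832, 0.498677)
(x_1(0.35), x_2(0.35)) ≈ (-2.6668, 0.4987)

-2.6668, 0.4987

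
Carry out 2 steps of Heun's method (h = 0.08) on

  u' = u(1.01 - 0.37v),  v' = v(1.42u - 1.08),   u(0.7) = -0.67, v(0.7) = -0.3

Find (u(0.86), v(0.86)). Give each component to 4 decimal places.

Heun on (u,v): k1 = f(t_n, state_n); k2 = f(t_n + h, state_n + h·k1); state_{n+1} = state_n + (h/2)·(k1 + k2).
0.700000: (-0.670000, -0.300000)
  k1 = (-0.751070, 0.609420)
  predictor → (-0.730086, -0.251246)
  k2 = (-0.805256, 0.531819)
  → (-0.732253, -0.254350)
0.780000: (-0.732253, -0.254350)
  k1 = (-0.808488, 0.539172)
  predictor → (-0.796932, -0.211217)
  k2 = (-0.867182, 0.467136)
  → (-0.799280, -0.214098)
(u(0.86), v(0.86)) ≈ (-0.7993, -0.2141)

-0.7993, -0.2141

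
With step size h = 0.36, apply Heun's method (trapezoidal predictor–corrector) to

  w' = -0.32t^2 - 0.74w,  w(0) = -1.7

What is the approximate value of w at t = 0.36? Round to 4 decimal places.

-1.3149

Heun: k1 = f(t_n, w_n); k2 = f(t_n + h, w_n + h·k1); w_{n+1} = w_n + (h/2)·(k1 + k2).
t=0.000000, w=-1.700000:
  k1 = f(0.000000, -1.700000) = 1.258000
  k2 = f(0.360000, -1.247120) = 0.881397
  w ← -1.700000 + (0.36/2)·(1.258000 + 0.881397) = -1.314909
w(0.36) ≈ -1.3149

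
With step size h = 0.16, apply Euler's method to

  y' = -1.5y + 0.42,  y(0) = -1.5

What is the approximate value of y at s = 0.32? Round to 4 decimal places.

Euler: y_{n+1} = y_n + h·f(s_n, y_n).
s=0.000000, y=-1.500000: f=2.670000 → y ← -1.500000 + 0.16·2.670000 = -1.072800
s=0.160000, y=-1.072800: f=2.029200 → y ← -1.072800 + 0.16·2.029200 = -0.748128
y(0.32) ≈ -0.7481

-0.7481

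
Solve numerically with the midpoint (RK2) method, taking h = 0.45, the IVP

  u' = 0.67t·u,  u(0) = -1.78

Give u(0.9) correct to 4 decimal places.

-2.3138

Midpoint: k1 = f(t_n, u_n); k2 = f(t_n + h/2, u_n + (h/2)·k1); u_{n+1} = u_n + h·k2.
t=0.000000, u=-1.780000:
  k1 = f(0.000000, -1.780000) = 0.000000
  k2 = f(0.225000, -1.780000) = -0.268335
  u ← -1.780000 + 0.45·(-0.268335) = -1.900751
t=0.450000, u=-1.900751:
  k1 = f(0.450000, -1.900751) = -0.573076
  k2 = f(0.675000, -2.029693) = -0.917929
  u ← -1.900751 + 0.45·(-0.917929) = -2.313819
u(0.9) ≈ -2.3138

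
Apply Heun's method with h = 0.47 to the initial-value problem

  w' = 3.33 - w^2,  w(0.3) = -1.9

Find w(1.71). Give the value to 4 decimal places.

Heun: k1 = f(t_n, w_n); k2 = f(t_n + h, w_n + h·k1); w_{n+1} = w_n + (h/2)·(k1 + k2).
t=0.300000, w=-1.900000:
  k1 = f(0.300000, -1.900000) = -0.280000
  k2 = f(0.770000, -2.031600) = -0.797399
  w ← -1.900000 + (0.47/2)·(-0.280000 + (-0.797399)) = -2.153189
t=0.770000, w=-2.153189:
  k1 = f(0.770000, -2.153189) = -1.306221
  k2 = f(1.240000, -2.767113) = -4.326913
  w ← -2.153189 + (0.47/2)·(-1.306221 + (-4.326913)) = -3.476975
t=1.240000, w=-3.476975:
  k1 = f(1.240000, -3.476975) = -8.759357
  k2 = f(1.710000, -7.593873) = -54.336904
  w ← -3.476975 + (0.47/2)·(-8.759357 + (-54.336904)) = -18.304597
w(1.71) ≈ -18.3046

-18.3046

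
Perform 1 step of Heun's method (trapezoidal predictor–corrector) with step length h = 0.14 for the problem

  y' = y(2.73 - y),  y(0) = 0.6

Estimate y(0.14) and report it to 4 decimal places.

0.7958

Heun: k1 = f(x_n, y_n); k2 = f(x_n + h, y_n + h·k1); y_{n+1} = y_n + (h/2)·(k1 + k2).
x=0.000000, y=0.600000:
  k1 = f(0.000000, 0.600000) = 1.278000
  k2 = f(0.140000, 0.778920) = 1.519735
  y ← 0.600000 + (0.14/2)·(1.278000 + 1.519735) = 0.795841
y(0.14) ≈ 0.7958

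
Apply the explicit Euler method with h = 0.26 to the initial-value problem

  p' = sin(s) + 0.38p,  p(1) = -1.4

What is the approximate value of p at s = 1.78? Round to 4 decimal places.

-1.0615

Euler: p_{n+1} = p_n + h·f(s_n, p_n).
s=1.000000, p=-1.400000: f=0.309471 → p ← -1.400000 + 0.26·0.309471 = -1.319538
s=1.260000, p=-1.319538: f=0.450666 → p ← -1.319538 + 0.26·0.450666 = -1.202364
s=1.520000, p=-1.202364: f=0.541812 → p ← -1.202364 + 0.26·0.541812 = -1.061493
p(1.78) ≈ -1.0615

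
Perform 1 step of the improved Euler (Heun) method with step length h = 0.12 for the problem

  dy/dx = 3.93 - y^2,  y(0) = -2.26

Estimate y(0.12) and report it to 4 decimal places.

-2.4408

Heun: k1 = f(x_n, y_n); k2 = f(x_n + h, y_n + h·k1); y_{n+1} = y_n + (h/2)·(k1 + k2).
x=0.000000, y=-2.260000:
  k1 = f(0.000000, -2.260000) = -1.177600
  k2 = f(0.120000, -2.401312) = -1.836299
  y ← -2.260000 + (0.12/2)·(-1.177600 + (-1.836299)) = -2.440834
y(0.12) ≈ -2.4408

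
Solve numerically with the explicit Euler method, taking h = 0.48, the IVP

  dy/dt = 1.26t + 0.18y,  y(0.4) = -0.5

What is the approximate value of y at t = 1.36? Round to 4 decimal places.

Euler: y_{n+1} = y_n + h·f(t_n, y_n).
t=0.400000, y=-0.500000: f=0.414000 → y ← -0.500000 + 0.48·0.414000 = -0.301280
t=0.880000, y=-0.301280: f=1.054570 → y ← -0.301280 + 0.48·1.054570 = 0.204913
y(1.36) ≈ 0.2049

0.2049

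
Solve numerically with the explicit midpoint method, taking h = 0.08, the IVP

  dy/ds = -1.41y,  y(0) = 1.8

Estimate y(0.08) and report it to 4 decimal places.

Midpoint: k1 = f(s_n, y_n); k2 = f(s_n + h/2, y_n + (h/2)·k1); y_{n+1} = y_n + h·k2.
s=0.000000, y=1.800000:
  k1 = f(0.000000, 1.800000) = -2.538000
  k2 = f(0.040000, 1.698480) = -2.394857
  y ← 1.800000 + 0.08·(-2.394857) = 1.608411
y(0.08) ≈ 1.6084

1.6084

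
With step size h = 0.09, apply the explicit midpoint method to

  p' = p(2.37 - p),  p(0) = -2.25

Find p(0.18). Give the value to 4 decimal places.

Midpoint: k1 = f(t_n, p_n); k2 = f(t_n + h/2, p_n + (h/2)·k1); p_{n+1} = p_n + h·k2.
t=0.000000, p=-2.250000:
  k1 = f(0.000000, -2.250000) = -10.395000
  k2 = f(0.045000, -2.717775) = -13.827428
  p ← -2.250000 + 0.09·(-13.827428) = -3.494468
t=0.090000, p=-3.494468:
  k1 = f(0.090000, -3.494468) = -20.493200
  k2 = f(0.135000, -4.416663) = -29.974398
  p ← -3.494468 + 0.09·(-29.974398) = -6.192164
p(0.18) ≈ -6.1922

-6.1922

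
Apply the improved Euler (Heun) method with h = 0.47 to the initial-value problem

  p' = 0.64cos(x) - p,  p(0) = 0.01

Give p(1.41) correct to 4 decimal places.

0.2637

Heun: k1 = f(x_n, p_n); k2 = f(x_n + h, p_n + h·k1); p_{n+1} = p_n + (h/2)·(k1 + k2).
x=0.000000, p=0.010000:
  k1 = f(0.000000, 0.010000) = 0.630000
  k2 = f(0.470000, 0.306100) = 0.264504
  p ← 0.010000 + (0.47/2)·(0.630000 + 0.264504) = 0.220208
x=0.470000, p=0.220208:
  k1 = f(0.470000, 0.220208) = 0.350395
  k2 = f(0.940000, 0.384894) = -0.007430
  p ← 0.220208 + (0.47/2)·(0.350395 + (-0.007430)) = 0.300805
x=0.940000, p=0.300805:
  k1 = f(0.940000, 0.300805) = 0.076659
  k2 = f(1.410000, 0.336835) = -0.234368
  p ← 0.300805 + (0.47/2)·(0.076659 + (-0.234368)) = 0.263744
p(1.41) ≈ 0.2637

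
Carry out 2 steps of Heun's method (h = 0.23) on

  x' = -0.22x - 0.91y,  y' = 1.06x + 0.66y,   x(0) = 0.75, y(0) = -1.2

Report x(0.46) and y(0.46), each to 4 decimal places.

Heun on (x,y): k1 = f(t_n, state_n); k2 = f(t_n + h, state_n + h·k1); state_{n+1} = state_n + (h/2)·(k1 + k2).
0.000000: (0.750000, -1.200000)
  k1 = (0.927000, 0.003000)
  predictor → (0.963210, -1.199310)
  k2 = (0.879466, 0.229458)
  → (0.957744, -1.173267)
0.230000: (0.957744, -1.173267)
  k1 = (0.856970, 0.240852)
  predictor → (1.154847, -1.117871)
  k2 = (0.763197, 0.486342)
  → (1.144063, -1.089640)
(x(0.46), y(0.46)) ≈ (1.1441, -1.0896)

1.1441, -1.0896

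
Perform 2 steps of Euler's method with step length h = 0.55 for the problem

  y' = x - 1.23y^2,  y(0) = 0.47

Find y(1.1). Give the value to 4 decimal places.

Euler: y_{n+1} = y_n + h·f(x_n, y_n).
x=0.000000, y=0.470000: f=-0.271707 → y ← 0.470000 + 0.55·(-0.271707) = 0.320561
x=0.550000, y=0.320561: f=0.423606 → y ← 0.320561 + 0.55·0.423606 = 0.553544
y(1.1) ≈ 0.5535

0.5535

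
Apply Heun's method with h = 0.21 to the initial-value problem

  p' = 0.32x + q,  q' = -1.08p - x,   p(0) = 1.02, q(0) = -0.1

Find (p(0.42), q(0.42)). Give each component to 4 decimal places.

0.9012, -0.6331

Heun on (p,q): k1 = f(x_n, state_n); k2 = f(x_n + h, state_n + h·k1); state_{n+1} = state_n + (h/2)·(k1 + k2).
0.000000: (1.020000, -0.100000)
  k1 = (-0.100000, -1.101600)
  predictor → (0.999000, -0.331336)
  k2 = (-0.264136, -1.288920)
  → (0.981766, -0.351005)
0.210000: (0.981766, -0.351005)
  k1 = (-0.283805, -1.270307)
  predictor → (0.922167, -0.617769)
  k2 = (-0.483369, -1.415940)
  → (0.901212, -0.633061)
(p(0.42), q(0.42)) ≈ (0.9012, -0.6331)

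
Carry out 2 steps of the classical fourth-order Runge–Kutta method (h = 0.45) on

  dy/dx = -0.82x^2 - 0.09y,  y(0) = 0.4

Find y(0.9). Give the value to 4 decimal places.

RK4: k1 = f(x_n, y_n); k2 = f(x_n + h/2, y_n + (h/2)·k1); k3 = f(x_n + h/2, y_n + (h/2)·k2); k4 = f(x_n + h, y_n + h·k3); y_{n+1} = y_n + (h/6)·(k1 + 2k2 + 2k3 + k4).
x=0.000000, y=0.400000:
  k1 = f(0.000000, 0.400000) = -0.036000
  k2 = f(0.225000, 0.391900) = -0.076784
  k3 = f(0.225000, 0.382724) = -0.075958
  k4 = f(0.450000, 0.365819) = -0.198974
  y ← 0.400000 + (0.45/6)·(k1 + 2k2 + 2k3 + k4) = 0.359466
x=0.450000, y=0.359466:
  k1 = f(0.450000, 0.359466) = -0.198402
  k2 = f(0.675000, 0.314825) = -0.401947
  k3 = f(0.675000, 0.269028) = -0.397825
  k4 = f(0.900000, 0.180445) = -0.680440
  y ← 0.359466 + (0.45/6)·(k1 + 2k2 + 2k3 + k4) = 0.173587
y(0.9) ≈ 0.1736

0.1736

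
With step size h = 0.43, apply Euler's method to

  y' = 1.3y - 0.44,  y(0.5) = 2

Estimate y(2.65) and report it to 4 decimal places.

15.6402

Euler: y_{n+1} = y_n + h·f(x_n, y_n).
x=0.500000, y=2.000000: f=2.160000 → y ← 2.000000 + 0.43·2.160000 = 2.928800
x=0.930000, y=2.928800: f=3.367440 → y ← 2.928800 + 0.43·3.367440 = 4.376799
x=1.360000, y=4.376799: f=5.249839 → y ← 4.376799 + 0.43·5.249839 = 6.634230
x=1.790000, y=6.634230: f=8.184499 → y ← 6.634230 + 0.43·8.184499 = 10.153564
x=2.220000, y=10.153564: f=12.759634 → y ← 10.153564 + 0.43·12.759634 = 15.640207
y(2.65) ≈ 15.6402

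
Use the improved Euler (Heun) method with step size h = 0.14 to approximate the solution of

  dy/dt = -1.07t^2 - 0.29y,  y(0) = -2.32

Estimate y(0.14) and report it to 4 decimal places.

Heun: k1 = f(t_n, y_n); k2 = f(t_n + h, y_n + h·k1); y_{n+1} = y_n + (h/2)·(k1 + k2).
t=0.000000, y=-2.320000:
  k1 = f(0.000000, -2.320000) = 0.672800
  k2 = f(0.140000, -2.225808) = 0.624512
  y ← -2.320000 + (0.14/2)·(0.672800 + 0.624512) = -2.229188
y(0.14) ≈ -2.2292

-2.2292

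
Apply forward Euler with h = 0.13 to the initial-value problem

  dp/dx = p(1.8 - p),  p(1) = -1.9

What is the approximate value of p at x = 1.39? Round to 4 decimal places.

-8.1896

Euler: p_{n+1} = p_n + h·f(x_n, p_n).
x=1.000000, p=-1.900000: f=-7.030000 → p ← -1.900000 + 0.13·(-7.030000) = -2.813900
x=1.130000, p=-2.813900: f=-12.983053 → p ← -2.813900 + 0.13·(-12.983053) = -4.501697
x=1.260000, p=-4.501697: f=-28.368330 → p ← -4.501697 + 0.13·(-28.368330) = -8.189580
p(1.39) ≈ -8.1896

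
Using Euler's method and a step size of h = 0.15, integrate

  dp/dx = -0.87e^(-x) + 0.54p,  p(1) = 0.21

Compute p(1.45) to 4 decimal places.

Euler: p_{n+1} = p_n + h·f(x_n, p_n).
x=1.000000, p=0.210000: f=-0.206655 → p ← 0.210000 + 0.15·(-0.206655) = 0.179002
x=1.150000, p=0.179002: f=-0.178813 → p ← 0.179002 + 0.15·(-0.178813) = 0.152180
x=1.300000, p=0.152180: f=-0.154926 → p ← 0.152180 + 0.15·(-0.154926) = 0.128941
p(1.45) ≈ 0.1289

0.1289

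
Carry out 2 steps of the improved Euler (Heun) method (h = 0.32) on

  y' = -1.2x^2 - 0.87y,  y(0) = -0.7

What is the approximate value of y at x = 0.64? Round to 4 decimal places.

-0.5125

Heun: k1 = f(x_n, y_n); k2 = f(x_n + h, y_n + h·k1); y_{n+1} = y_n + (h/2)·(k1 + k2).
x=0.000000, y=-0.700000:
  k1 = f(0.000000, -0.700000) = 0.609000
  k2 = f(0.320000, -0.505120) = 0.316574
  y ← -0.700000 + (0.32/2)·(0.609000 + 0.316574) = -0.551908
x=0.320000, y=-0.551908:
  k1 = f(0.320000, -0.551908) = 0.357280
  k2 = f(0.640000, -0.437578) = -0.110827
  y ← -0.551908 + (0.32/2)·(0.357280 + (-0.110827)) = -0.512476
y(0.64) ≈ -0.5125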